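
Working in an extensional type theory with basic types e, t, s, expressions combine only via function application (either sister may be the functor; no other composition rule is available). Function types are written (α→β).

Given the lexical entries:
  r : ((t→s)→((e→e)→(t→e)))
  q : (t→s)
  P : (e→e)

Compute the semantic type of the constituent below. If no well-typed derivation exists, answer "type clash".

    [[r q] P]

[r q] — r of type ((t→s)→((e→e)→(t→e))) combines with q of type (t→s): type ((e→e)→(t→e)).
[[r q] P] — [r q] of type ((e→e)→(t→e)) combines with P of type (e→e): type (t→e).

(t→e)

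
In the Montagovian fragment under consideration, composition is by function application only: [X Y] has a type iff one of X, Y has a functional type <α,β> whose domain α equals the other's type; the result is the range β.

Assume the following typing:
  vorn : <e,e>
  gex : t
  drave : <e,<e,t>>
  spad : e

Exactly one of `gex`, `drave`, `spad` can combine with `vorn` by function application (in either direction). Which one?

gex : t — does not combine with vorn.
drave : <e,<e,t>> — does not combine with vorn.
spad — combines: vorn : <e,e> takes spad : e as argument, giving e.

spad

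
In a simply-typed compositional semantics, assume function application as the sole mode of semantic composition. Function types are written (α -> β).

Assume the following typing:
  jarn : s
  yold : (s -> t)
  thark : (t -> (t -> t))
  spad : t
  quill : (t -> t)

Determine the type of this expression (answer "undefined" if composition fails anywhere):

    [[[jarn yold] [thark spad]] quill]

t

[jarn yold]: functor yold : (s -> t), argument jarn : s; result t.
[thark spad]: functor thark : (t -> (t -> t)), argument spad : t; result (t -> t).
[[jarn yold] [thark spad]]: functor [thark spad] : (t -> t), argument [jarn yold] : t; result t.
[[[jarn yold] [thark spad]] quill]: functor quill : (t -> t), argument [[jarn yold] [thark spad]] : t; result t.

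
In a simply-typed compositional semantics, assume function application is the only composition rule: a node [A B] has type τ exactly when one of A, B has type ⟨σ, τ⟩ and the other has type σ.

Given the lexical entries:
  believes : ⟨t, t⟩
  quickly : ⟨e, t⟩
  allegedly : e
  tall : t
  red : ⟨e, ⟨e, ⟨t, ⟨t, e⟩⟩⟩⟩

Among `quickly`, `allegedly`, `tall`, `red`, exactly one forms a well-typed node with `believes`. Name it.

quickly : ⟨e, t⟩ — does not combine with believes.
allegedly : e — does not combine with believes.
tall — combines: believes : ⟨t, t⟩ takes tall : t as argument, giving t.
red : ⟨e, ⟨e, ⟨t, ⟨t, e⟩⟩⟩⟩ — does not combine with believes.

tall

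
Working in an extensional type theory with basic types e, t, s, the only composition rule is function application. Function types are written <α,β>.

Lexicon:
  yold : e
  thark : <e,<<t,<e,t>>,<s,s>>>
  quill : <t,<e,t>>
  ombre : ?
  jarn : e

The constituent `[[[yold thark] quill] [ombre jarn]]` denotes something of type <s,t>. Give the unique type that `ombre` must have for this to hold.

[[[yold thark] quill] [ombre jarn]] must have type <s,t>. The sister [[yold thark] quill] has type <s,s>; that is not a function onto <s,t>, so [ombre jarn] must be the functor, of type <<s,s>,<s,t>>.
[ombre jarn] must have type <<s,s>,<s,t>>. The sister jarn has type e; that is not a function onto <<s,s>,<s,t>>, so ombre must be the functor, of type <e,<<s,s>,<s,t>>>.

<e,<<s,s>,<s,t>>>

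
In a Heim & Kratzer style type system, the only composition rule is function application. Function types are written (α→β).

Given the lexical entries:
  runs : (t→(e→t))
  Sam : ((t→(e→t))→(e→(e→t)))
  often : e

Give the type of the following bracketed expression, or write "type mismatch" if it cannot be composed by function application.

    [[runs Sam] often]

[runs Sam]: functor Sam : ((t→(e→t))→(e→(e→t))), argument runs : (t→(e→t)); result (e→(e→t)).
[[runs Sam] often]: functor [runs Sam] : (e→(e→t)), argument often : e; result (e→t).

(e→t)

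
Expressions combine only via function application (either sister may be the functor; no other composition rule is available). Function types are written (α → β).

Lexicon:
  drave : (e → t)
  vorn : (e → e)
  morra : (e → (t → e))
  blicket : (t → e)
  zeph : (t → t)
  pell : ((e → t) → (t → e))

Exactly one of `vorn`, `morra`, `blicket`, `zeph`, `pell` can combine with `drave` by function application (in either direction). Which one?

pell

vorn : (e → e) — does not combine with drave.
morra : (e → (t → e)) — does not combine with drave.
blicket : (t → e) — does not combine with drave.
zeph : (t → t) — does not combine with drave.
pell — combines: pell : ((e → t) → (t → e)) takes drave : (e → t) as argument, giving (t → e).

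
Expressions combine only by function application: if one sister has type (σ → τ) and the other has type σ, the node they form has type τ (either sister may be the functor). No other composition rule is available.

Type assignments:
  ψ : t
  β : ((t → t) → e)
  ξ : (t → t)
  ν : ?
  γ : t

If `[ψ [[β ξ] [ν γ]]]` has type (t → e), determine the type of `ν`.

(t → (e → (t → (t → e))))

[ψ [[β ξ] [ν γ]]] is required to be (t → e). ψ : t cannot yield (t → e) as functor, so [[β ξ] [ν γ]] : (t → (t → e)).
[[β ξ] [ν γ]] is required to be (t → (t → e)). [β ξ] : e cannot yield (t → (t → e)) as functor, so [ν γ] : (e → (t → (t → e))).
[ν γ] is required to be (e → (t → (t → e))). γ : t cannot yield (e → (t → (t → e))) as functor, so ν : (t → (e → (t → (t → e)))).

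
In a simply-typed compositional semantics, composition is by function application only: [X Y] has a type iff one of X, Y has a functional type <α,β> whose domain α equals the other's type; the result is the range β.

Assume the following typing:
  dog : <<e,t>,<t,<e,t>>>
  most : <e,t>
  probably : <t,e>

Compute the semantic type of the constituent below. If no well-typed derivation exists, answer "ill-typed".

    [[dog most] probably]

[dog most]: functor dog : <<e,t>,<t,<e,t>>>, argument most : <e,t>; result <t,<e,t>>.
[[dog most] probably]: <t,<e,t>> and <t,e> cannot combine by function application — type clash.

ill-typed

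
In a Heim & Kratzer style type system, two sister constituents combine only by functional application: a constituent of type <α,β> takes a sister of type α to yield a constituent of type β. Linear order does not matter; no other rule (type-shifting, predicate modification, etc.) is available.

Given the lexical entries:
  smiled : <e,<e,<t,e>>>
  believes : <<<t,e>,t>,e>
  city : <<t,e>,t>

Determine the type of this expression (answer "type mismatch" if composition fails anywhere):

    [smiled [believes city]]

[believes city] — believes of type <<<t,e>,t>,e> combines with city of type <<t,e>,t>: type e.
[smiled [believes city]] — smiled of type <e,<e,<t,e>>> combines with [believes city] of type e: type <e,<t,e>>.

<e,<t,e>>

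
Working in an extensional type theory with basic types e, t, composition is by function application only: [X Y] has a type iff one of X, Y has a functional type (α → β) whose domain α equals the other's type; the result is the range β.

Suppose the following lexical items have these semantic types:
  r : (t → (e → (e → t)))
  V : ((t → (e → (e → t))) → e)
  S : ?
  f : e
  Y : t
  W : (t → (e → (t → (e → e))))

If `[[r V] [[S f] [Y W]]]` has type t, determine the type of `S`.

(e → ((e → (t → (e → e))) → (e → t)))

For [[r V] [[S f] [Y W]]] to have type t with [r V] of type e, [[S f] [Y W]] must be the function: [[S f] [Y W]] : (e → t).
For [[S f] [Y W]] to have type (e → t) with [Y W] of type (e → (t → (e → e))), [S f] must be the function: [S f] : ((e → (t → (e → e))) → (e → t)).
For [S f] to have type ((e → (t → (e → e))) → (e → t)) with f of type e, S must be the function: S : (e → ((e → (t → (e → e))) → (e → t))).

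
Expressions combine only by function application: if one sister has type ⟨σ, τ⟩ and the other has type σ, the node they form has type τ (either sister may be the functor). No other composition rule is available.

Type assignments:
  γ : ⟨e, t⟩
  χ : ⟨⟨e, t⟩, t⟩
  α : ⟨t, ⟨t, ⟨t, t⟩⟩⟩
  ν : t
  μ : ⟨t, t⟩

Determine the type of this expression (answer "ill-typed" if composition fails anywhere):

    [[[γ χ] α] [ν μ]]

⟨t, t⟩

[γ χ]: χ is ⟨⟨e, t⟩, t⟩, γ is ⟨e, t⟩; result t.
[[γ χ] α]: α is ⟨t, ⟨t, ⟨t, t⟩⟩⟩, [γ χ] is t; result ⟨t, ⟨t, t⟩⟩.
[ν μ]: μ is ⟨t, t⟩, ν is t; result t.
[[[γ χ] α] [ν μ]]: [[γ χ] α] is ⟨t, ⟨t, t⟩⟩, [ν μ] is t; result ⟨t, t⟩.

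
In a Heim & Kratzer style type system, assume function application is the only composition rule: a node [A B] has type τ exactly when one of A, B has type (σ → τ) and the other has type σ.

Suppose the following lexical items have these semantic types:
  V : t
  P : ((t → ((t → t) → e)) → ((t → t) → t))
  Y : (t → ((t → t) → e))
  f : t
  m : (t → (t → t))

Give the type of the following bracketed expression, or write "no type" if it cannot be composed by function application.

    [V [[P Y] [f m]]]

no type

[P Y]: P is ((t → ((t → t) → e)) → ((t → t) → t)), Y is (t → ((t → t) → e)); result ((t → t) → t).
[f m]: m is (t → (t → t)), f is t; result (t → t).
[[P Y] [f m]]: [P Y] is ((t → t) → t), [f m] is (t → t); result t.
[V [[P Y] [f m]]]: t with t — neither is a function whose domain matches the other; composition fails here.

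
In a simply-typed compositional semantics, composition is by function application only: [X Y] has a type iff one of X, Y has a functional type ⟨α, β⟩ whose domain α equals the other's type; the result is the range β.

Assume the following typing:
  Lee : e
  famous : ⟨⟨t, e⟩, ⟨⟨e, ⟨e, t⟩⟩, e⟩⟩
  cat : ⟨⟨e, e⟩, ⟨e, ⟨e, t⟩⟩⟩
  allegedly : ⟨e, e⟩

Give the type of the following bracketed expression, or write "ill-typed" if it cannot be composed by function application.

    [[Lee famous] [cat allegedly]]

ill-typed

[Lee famous]: e and ⟨⟨t, e⟩, ⟨⟨e, ⟨e, t⟩⟩, e⟩⟩ cannot combine by function application — type clash.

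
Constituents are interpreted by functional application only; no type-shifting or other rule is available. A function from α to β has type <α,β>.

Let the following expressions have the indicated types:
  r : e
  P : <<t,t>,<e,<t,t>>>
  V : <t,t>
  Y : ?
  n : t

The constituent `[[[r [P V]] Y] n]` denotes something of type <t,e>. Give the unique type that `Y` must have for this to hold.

At [[[r [P V]] Y] n] (required: <t,e>): n is t, which is not a function with range <t,e>; hence [[r [P V]] Y] is the functor — type <t,<t,e>>.
At [[r [P V]] Y] (required: <t,<t,e>>): [r [P V]] is <t,t>, which is not a function with range <t,<t,e>>; hence Y is the functor — type <<t,t>,<t,<t,e>>>.

<<t,t>,<t,<t,e>>>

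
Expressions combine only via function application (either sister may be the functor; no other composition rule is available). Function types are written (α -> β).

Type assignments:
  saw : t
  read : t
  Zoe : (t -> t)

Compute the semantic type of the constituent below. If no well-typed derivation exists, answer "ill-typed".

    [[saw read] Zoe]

ill-typed

[saw read]: t and t cannot combine by function application — type clash.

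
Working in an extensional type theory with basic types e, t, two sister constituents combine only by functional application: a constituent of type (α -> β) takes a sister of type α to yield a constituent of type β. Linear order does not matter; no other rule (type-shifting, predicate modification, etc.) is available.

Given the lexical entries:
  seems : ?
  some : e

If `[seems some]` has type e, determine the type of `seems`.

[seems some] must have type e. The sister some has type e; that is not a function onto e, so seems must be the functor, of type (e -> e).

(e -> e)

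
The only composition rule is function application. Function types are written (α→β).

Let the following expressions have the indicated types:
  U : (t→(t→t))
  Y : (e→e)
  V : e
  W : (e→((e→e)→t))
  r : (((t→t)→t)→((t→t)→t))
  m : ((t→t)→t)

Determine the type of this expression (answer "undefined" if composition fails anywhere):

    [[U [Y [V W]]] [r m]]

[V W]: (e→((e→e)→t)) applied to e yields ((e→e)→t).
[Y [V W]]: ((e→e)→t) applied to (e→e) yields t.
[U [Y [V W]]]: (t→(t→t)) applied to t yields (t→t).
[r m]: (((t→t)→t)→((t→t)→t)) applied to ((t→t)→t) yields ((t→t)→t).
[[U [Y [V W]]] [r m]]: ((t→t)→t) applied to (t→t) yields t.

t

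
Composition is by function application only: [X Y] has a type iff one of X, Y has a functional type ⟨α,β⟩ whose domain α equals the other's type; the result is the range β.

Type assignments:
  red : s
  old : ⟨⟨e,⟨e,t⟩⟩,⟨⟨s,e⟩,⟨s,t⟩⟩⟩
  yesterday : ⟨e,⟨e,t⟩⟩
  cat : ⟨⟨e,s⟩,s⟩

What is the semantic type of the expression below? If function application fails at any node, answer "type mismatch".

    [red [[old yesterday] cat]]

[old yesterday]: functor old : ⟨⟨e,⟨e,t⟩⟩,⟨⟨s,e⟩,⟨s,t⟩⟩⟩, argument yesterday : ⟨e,⟨e,t⟩⟩; result ⟨⟨s,e⟩,⟨s,t⟩⟩.
At [[old yesterday] cat]: neither ⟨⟨s,e⟩,⟨s,t⟩⟩ nor ⟨⟨e,s⟩,s⟩ can take the other as argument; the node is ill-typed.

type mismatch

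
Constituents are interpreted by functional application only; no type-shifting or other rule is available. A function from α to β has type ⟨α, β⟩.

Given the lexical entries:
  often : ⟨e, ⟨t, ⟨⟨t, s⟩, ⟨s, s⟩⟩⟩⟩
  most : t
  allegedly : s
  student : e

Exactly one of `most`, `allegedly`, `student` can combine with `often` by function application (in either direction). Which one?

student

most : t — often needs e; most needs nothing (atomic); neither fits.
allegedly : s — often needs e; allegedly needs nothing (atomic); neither fits.
student — combines: often : ⟨e, ⟨t, ⟨⟨t, s⟩, ⟨s, s⟩⟩⟩⟩ takes student : e as argument, giving ⟨t, ⟨⟨t, s⟩, ⟨s, s⟩⟩⟩.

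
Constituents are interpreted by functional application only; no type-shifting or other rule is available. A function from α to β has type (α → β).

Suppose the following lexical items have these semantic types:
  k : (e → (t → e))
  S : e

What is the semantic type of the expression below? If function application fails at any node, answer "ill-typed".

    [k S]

(t → e)

[k S] — k of type (e → (t → e)) combines with S of type e: type (t → e).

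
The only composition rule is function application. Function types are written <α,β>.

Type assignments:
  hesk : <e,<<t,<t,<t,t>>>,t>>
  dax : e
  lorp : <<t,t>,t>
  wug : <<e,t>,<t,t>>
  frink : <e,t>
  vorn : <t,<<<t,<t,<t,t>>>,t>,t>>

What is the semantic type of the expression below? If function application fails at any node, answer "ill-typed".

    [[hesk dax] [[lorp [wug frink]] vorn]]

[hesk dax]: hesk is <e,<<t,<t,<t,t>>>,t>>, dax is e; result <<t,<t,<t,t>>>,t>.
[wug frink]: wug is <<e,t>,<t,t>>, frink is <e,t>; result <t,t>.
[lorp [wug frink]]: lorp is <<t,t>,t>, [wug frink] is <t,t>; result t.
[[lorp [wug frink]] vorn]: vorn is <t,<<<t,<t,<t,t>>>,t>,t>>, [lorp [wug frink]] is t; result <<<t,<t,<t,t>>>,t>,t>.
[[hesk dax] [[lorp [wug frink]] vorn]]: [[lorp [wug frink]] vorn] is <<<t,<t,<t,t>>>,t>,t>, [hesk dax] is <<t,<t,<t,t>>>,t>; result t.

t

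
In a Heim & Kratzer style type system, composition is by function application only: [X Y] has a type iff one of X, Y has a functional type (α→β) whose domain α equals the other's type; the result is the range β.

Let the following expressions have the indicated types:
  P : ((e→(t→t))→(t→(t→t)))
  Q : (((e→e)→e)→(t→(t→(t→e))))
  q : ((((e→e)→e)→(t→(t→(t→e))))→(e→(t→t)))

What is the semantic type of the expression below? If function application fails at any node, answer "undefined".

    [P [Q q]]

[Q q]: functor q : ((((e→e)→e)→(t→(t→(t→e))))→(e→(t→t))), argument Q : (((e→e)→e)→(t→(t→(t→e)))); result (e→(t→t)).
[P [Q q]]: functor P : ((e→(t→t))→(t→(t→t))), argument [Q q] : (e→(t→t)); result (t→(t→t)).

(t→(t→t))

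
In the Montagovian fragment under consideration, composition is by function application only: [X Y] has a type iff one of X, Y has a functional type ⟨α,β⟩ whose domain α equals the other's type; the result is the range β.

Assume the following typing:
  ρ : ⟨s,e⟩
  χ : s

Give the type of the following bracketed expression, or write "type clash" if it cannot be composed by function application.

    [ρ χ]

[ρ χ] — ρ of type ⟨s,e⟩ combines with χ of type s: type e.

e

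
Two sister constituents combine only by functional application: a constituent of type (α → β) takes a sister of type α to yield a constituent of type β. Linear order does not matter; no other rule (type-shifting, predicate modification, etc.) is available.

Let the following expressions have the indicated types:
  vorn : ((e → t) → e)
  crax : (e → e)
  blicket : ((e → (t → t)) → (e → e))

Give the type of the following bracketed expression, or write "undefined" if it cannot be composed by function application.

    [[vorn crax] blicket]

[vorn crax]: ((e → t) → e) with (e → e) — neither is a function whose domain matches the other; composition fails here.

undefined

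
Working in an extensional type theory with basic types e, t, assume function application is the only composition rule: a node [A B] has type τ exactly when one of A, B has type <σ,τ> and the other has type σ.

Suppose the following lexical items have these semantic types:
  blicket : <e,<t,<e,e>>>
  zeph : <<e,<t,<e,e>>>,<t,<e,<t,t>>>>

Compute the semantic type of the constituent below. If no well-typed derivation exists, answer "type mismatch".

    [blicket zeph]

<t,<e,<t,t>>>

[blicket zeph]: <<e,<t,<e,e>>>,<t,<e,<t,t>>>> applied to <e,<t,<e,e>>> yields <t,<e,<t,t>>>.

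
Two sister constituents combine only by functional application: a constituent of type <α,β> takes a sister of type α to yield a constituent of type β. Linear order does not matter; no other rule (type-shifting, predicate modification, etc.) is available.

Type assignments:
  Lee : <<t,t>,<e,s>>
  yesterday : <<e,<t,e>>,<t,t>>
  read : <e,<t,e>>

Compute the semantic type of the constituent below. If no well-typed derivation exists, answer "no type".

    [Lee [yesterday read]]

At [yesterday read], yesterday : <<e,<t,e>>,<t,t>> takes read : <e,<t,e>>, giving <t,t>.
At [Lee [yesterday read]], Lee : <<t,t>,<e,s>> takes [yesterday read] : <t,t>, giving <e,s>.

<e,s>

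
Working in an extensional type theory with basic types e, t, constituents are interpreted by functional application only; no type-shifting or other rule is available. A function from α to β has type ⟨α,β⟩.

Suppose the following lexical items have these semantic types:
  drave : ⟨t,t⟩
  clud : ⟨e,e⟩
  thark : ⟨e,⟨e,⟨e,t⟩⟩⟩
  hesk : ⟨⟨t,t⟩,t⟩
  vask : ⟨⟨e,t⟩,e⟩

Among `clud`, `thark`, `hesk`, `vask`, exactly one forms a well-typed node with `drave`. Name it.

clud : ⟨e,e⟩ — no; drave wants t, and clud wants e.
thark : ⟨e,⟨e,⟨e,t⟩⟩⟩ — no; drave wants t, and thark wants e.
hesk — combines: hesk : ⟨⟨t,t⟩,t⟩ takes drave : ⟨t,t⟩ as argument, giving t.
vask : ⟨⟨e,t⟩,e⟩ — no; drave wants t, and vask wants ⟨e,t⟩.

hesk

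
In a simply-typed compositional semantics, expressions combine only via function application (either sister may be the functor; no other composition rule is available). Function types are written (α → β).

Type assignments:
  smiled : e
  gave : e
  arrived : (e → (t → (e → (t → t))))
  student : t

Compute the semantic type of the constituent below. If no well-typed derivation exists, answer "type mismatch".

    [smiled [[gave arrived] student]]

(t → t)

[gave arrived] — arrived of type (e → (t → (e → (t → t)))) combines with gave of type e: type (t → (e → (t → t))).
[[gave arrived] student] — [gave arrived] of type (t → (e → (t → t))) combines with student of type t: type (e → (t → t)).
[smiled [[gave arrived] student]] — [[gave arrived] student] of type (e → (t → t)) combines with smiled of type e: type (t → t).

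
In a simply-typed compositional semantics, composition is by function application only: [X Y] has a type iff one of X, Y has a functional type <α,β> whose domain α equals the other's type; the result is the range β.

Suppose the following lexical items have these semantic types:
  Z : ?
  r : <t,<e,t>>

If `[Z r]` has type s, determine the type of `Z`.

For [Z r] to have type s with r of type <t,<e,t>>, Z must be the function: Z : <<t,<e,t>>,s>.

<<t,<e,t>>,s>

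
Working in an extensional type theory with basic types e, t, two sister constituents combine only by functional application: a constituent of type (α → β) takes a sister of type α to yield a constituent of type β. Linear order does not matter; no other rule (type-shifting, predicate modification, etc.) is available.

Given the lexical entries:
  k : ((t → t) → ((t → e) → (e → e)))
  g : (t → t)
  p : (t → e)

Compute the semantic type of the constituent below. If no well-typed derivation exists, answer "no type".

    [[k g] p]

[k g]: functor k : ((t → t) → ((t → e) → (e → e))), argument g : (t → t); result ((t → e) → (e → e)).
[[k g] p]: functor [k g] : ((t → e) → (e → e)), argument p : (t → e); result (e → e).

(e → e)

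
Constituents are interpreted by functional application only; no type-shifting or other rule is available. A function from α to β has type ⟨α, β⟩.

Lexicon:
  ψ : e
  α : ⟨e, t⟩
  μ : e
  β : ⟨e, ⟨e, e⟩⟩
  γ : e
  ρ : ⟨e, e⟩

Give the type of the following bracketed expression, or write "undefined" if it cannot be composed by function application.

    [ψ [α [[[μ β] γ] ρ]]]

undefined

[μ β]: functor β : ⟨e, ⟨e, e⟩⟩, argument μ : e; result ⟨e, e⟩.
[[μ β] γ]: functor [μ β] : ⟨e, e⟩, argument γ : e; result e.
[[[μ β] γ] ρ]: functor ρ : ⟨e, e⟩, argument [[μ β] γ] : e; result e.
[α [[[μ β] γ] ρ]]: functor α : ⟨e, t⟩, argument [[[μ β] γ] ρ] : e; result t.
[ψ [α [[[μ β] γ] ρ]]]: e and t cannot combine by function application — type clash.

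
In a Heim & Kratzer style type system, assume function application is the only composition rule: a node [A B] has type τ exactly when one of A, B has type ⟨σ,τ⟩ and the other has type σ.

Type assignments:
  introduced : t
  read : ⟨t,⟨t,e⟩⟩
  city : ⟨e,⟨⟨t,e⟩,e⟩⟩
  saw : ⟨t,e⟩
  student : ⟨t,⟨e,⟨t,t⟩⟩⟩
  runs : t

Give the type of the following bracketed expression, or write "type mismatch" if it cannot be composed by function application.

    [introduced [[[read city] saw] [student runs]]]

At [read city]: neither ⟨t,⟨t,e⟩⟩ nor ⟨e,⟨⟨t,e⟩,e⟩⟩ can take the other as argument; the node is ill-typed.

type mismatch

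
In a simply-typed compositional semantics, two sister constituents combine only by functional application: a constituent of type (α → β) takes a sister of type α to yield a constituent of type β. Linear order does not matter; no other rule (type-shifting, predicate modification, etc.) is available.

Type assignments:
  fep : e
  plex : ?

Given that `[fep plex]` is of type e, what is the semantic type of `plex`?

At [fep plex] (required: e): fep is e, which is not a function with range e; hence plex is the functor — type (e → e).

(e → e)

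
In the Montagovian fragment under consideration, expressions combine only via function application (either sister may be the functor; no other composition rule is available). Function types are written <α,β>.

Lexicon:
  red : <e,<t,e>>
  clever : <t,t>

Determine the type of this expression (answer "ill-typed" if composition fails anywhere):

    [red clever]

ill-typed

[red clever]: <e,<t,e>> and <t,t> cannot combine by function application — type clash.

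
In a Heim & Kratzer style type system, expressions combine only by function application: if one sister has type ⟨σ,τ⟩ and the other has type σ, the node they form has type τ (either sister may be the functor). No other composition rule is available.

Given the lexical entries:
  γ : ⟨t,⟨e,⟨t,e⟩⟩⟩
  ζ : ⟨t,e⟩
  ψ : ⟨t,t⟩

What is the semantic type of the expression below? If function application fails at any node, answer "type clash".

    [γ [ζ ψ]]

[ζ ψ]: ⟨t,e⟩ and ⟨t,t⟩ cannot combine by function application — type clash.

type clash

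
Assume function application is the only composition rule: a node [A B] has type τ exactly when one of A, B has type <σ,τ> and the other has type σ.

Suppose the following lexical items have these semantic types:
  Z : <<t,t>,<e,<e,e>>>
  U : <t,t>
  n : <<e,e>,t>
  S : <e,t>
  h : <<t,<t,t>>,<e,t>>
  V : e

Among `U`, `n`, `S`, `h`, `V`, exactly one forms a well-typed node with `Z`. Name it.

U — combines: Z : <<t,t>,<e,<e,e>>> takes U : <t,t> as argument, giving <e,<e,e>>.
n : <<e,e>,t> — no; Z wants <t,t>, and n wants <e,e>.
S : <e,t> — no; Z wants <t,t>, and S wants e.
h : <<t,<t,t>>,<e,t>> — no; Z wants <t,t>, and h wants <t,<t,t>>.
V : e — no; Z wants <t,t>, and V wants nothing (atomic).

U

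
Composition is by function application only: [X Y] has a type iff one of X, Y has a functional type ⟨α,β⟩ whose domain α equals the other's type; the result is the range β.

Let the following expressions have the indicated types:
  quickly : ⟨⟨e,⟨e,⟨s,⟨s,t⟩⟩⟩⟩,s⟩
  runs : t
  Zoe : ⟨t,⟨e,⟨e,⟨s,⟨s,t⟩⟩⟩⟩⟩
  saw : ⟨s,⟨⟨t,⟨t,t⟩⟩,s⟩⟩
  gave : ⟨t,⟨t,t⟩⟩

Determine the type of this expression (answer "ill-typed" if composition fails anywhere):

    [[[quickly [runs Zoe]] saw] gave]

[runs Zoe]: ⟨t,⟨e,⟨e,⟨s,⟨s,t⟩⟩⟩⟩⟩ applied to t yields ⟨e,⟨e,⟨s,⟨s,t⟩⟩⟩⟩.
[quickly [runs Zoe]]: ⟨⟨e,⟨e,⟨s,⟨s,t⟩⟩⟩⟩,s⟩ applied to ⟨e,⟨e,⟨s,⟨s,t⟩⟩⟩⟩ yields s.
[[quickly [runs Zoe]] saw]: ⟨s,⟨⟨t,⟨t,t⟩⟩,s⟩⟩ applied to s yields ⟨⟨t,⟨t,t⟩⟩,s⟩.
[[[quickly [runs Zoe]] saw] gave]: ⟨⟨t,⟨t,t⟩⟩,s⟩ applied to ⟨t,⟨t,t⟩⟩ yields s.

s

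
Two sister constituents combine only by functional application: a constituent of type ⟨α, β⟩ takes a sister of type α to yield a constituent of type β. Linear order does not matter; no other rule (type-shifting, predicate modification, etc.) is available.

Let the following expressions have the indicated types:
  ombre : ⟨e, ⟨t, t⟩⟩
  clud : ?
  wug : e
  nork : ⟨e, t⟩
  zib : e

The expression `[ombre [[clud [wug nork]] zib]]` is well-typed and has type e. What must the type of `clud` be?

At [ombre [[clud [wug nork]] zib]] (required: e): ombre is ⟨e, ⟨t, t⟩⟩, which is not a function with range e; hence [[clud [wug nork]] zib] is the functor — type ⟨⟨e, ⟨t, t⟩⟩, e⟩.
At [[clud [wug nork]] zib] (required: ⟨⟨e, ⟨t, t⟩⟩, e⟩): zib is e, which is not a function with range ⟨⟨e, ⟨t, t⟩⟩, e⟩; hence [clud [wug nork]] is the functor — type ⟨e, ⟨⟨e, ⟨t, t⟩⟩, e⟩⟩.
At [clud [wug nork]] (required: ⟨e, ⟨⟨e, ⟨t, t⟩⟩, e⟩⟩): [wug nork] is t, which is not a function with range ⟨e, ⟨⟨e, ⟨t, t⟩⟩, e⟩⟩; hence clud is the functor — type ⟨t, ⟨e, ⟨⟨e, ⟨t, t⟩⟩, e⟩⟩⟩.

⟨t, ⟨e, ⟨⟨e, ⟨t, t⟩⟩, e⟩⟩⟩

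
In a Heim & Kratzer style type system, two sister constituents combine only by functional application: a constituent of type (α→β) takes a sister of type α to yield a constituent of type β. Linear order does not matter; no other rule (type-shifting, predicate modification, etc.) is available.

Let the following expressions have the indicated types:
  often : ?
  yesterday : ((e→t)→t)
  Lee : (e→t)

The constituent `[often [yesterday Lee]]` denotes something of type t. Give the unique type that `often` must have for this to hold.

(t→t)

At [often [yesterday Lee]] (required: t): [yesterday Lee] is t, which is not a function with range t; hence often is the functor — type (t→t).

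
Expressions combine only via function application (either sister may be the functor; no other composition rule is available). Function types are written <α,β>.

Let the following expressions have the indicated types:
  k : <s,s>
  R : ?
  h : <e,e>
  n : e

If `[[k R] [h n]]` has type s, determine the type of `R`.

<<s,s>,<e,s>>

[[k R] [h n]] is required to be s. [h n] : e cannot yield s as functor, so [k R] : <e,s>.
[k R] is required to be <e,s>. k : <s,s> cannot yield <e,s> as functor, so R : <<s,s>,<e,s>>.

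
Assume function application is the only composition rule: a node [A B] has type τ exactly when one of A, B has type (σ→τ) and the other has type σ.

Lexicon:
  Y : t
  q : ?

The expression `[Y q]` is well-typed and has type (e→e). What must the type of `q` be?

(t→(e→e))

For [Y q] to have type (e→e) with Y of type t, q must be the function: q : (t→(e→e)).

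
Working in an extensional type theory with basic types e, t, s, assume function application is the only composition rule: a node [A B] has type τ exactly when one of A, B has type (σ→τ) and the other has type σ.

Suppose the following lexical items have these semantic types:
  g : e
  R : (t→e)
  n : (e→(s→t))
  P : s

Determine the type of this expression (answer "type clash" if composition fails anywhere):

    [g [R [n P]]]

type clash

[n P]: (e→(s→t)) and s cannot combine by function application — type clash.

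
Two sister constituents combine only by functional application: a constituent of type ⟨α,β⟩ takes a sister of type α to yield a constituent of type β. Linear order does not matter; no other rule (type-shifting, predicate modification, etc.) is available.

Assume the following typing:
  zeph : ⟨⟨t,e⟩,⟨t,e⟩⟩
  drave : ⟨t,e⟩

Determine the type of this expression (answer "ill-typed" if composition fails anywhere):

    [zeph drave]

⟨t,e⟩

[zeph drave]: ⟨⟨t,e⟩,⟨t,e⟩⟩ applied to ⟨t,e⟩ yields ⟨t,e⟩.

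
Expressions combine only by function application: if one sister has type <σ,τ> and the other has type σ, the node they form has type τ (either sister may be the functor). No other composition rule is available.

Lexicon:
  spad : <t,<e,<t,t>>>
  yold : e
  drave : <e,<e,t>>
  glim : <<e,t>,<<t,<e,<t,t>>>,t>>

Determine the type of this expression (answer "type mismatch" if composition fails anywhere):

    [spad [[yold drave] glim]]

t

[yold drave]: <e,<e,t>> applied to e yields <e,t>.
[[yold drave] glim]: <<e,t>,<<t,<e,<t,t>>>,t>> applied to <e,t> yields <<t,<e,<t,t>>>,t>.
[spad [[yold drave] glim]]: <<t,<e,<t,t>>>,t> applied to <t,<e,<t,t>>> yields t.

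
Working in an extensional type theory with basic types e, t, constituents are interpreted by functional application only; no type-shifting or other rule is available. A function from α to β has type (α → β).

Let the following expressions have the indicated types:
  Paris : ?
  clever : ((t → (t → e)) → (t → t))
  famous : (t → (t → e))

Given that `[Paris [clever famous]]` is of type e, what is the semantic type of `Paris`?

[Paris [clever famous]] is required to be e. [clever famous] : (t → t) cannot yield e as functor, so Paris : ((t → t) → e).

((t → t) → e)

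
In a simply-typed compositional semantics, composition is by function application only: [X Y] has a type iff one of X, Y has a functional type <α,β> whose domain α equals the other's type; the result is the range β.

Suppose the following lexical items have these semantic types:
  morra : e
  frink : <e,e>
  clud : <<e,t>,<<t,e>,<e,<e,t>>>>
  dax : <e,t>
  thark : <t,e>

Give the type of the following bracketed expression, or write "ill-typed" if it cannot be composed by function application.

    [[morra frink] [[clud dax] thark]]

[morra frink]: <e,e> applied to e yields e.
[clud dax]: <<e,t>,<<t,e>,<e,<e,t>>>> applied to <e,t> yields <<t,e>,<e,<e,t>>>.
[[clud dax] thark]: <<t,e>,<e,<e,t>>> applied to <t,e> yields <e,<e,t>>.
[[morra frink] [[clud dax] thark]]: <e,<e,t>> applied to e yields <e,t>.

<e,t>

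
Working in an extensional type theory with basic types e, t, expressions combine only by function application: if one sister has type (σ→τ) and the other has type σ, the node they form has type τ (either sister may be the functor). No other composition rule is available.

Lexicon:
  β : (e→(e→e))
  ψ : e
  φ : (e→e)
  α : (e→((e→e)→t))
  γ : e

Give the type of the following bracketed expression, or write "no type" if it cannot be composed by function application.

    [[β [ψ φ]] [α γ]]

[ψ φ]: functor φ : (e→e), argument ψ : e; result e.
[β [ψ φ]]: functor β : (e→(e→e)), argument [ψ φ] : e; result (e→e).
[α γ]: functor α : (e→((e→e)→t)), argument γ : e; result ((e→e)→t).
[[β [ψ φ]] [α γ]]: functor [α γ] : ((e→e)→t), argument [β [ψ φ]] : (e→e); result t.

t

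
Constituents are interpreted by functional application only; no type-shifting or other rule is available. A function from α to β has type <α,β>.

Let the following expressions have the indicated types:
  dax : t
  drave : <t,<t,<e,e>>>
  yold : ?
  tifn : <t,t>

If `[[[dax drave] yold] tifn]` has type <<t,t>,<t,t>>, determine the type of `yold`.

[[[dax drave] yold] tifn] must have type <<t,t>,<t,t>>. The sister tifn has type <t,t>; that is not a function onto <<t,t>,<t,t>>, so [[dax drave] yold] must be the functor, of type <<t,t>,<<t,t>,<t,t>>>.
[[dax drave] yold] must have type <<t,t>,<<t,t>,<t,t>>>. The sister [dax drave] has type <t,<e,e>>; that is not a function onto <<t,t>,<<t,t>,<t,t>>>, so yold must be the functor, of type <<t,<e,e>>,<<t,t>,<<t,t>,<t,t>>>>.

<<t,<e,e>>,<<t,t>,<<t,t>,<t,t>>>>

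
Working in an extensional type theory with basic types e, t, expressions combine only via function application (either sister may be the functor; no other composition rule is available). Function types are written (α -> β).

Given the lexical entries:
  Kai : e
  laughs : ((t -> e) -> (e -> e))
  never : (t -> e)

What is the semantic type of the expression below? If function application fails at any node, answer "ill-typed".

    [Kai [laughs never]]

e

[laughs never]: laughs is ((t -> e) -> (e -> e)), never is (t -> e); result (e -> e).
[Kai [laughs never]]: [laughs never] is (e -> e), Kai is e; result e.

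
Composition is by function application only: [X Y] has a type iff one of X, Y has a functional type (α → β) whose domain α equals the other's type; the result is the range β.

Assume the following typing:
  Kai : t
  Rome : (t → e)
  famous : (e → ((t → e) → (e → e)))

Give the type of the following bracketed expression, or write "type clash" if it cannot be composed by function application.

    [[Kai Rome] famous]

((t → e) → (e → e))

[Kai Rome] — Rome of type (t → e) combines with Kai of type t: type e.
[[Kai Rome] famous] — famous of type (e → ((t → e) → (e → e))) combines with [Kai Rome] of type e: type ((t → e) → (e → e)).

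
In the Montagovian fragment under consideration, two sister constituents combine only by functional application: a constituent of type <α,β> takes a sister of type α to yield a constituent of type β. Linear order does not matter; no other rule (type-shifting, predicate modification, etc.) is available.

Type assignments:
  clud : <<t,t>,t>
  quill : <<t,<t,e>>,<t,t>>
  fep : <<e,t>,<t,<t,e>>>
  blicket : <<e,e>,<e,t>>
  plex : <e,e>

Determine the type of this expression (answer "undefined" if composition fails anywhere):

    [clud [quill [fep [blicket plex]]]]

t

At [blicket plex], blicket : <<e,e>,<e,t>> takes plex : <e,e>, giving <e,t>.
At [fep [blicket plex]], fep : <<e,t>,<t,<t,e>>> takes [blicket plex] : <e,t>, giving <t,<t,e>>.
At [quill [fep [blicket plex]]], quill : <<t,<t,e>>,<t,t>> takes [fep [blicket plex]] : <t,<t,e>>, giving <t,t>.
At [clud [quill [fep [blicket plex]]]], clud : <<t,t>,t> takes [quill [fep [blicket plex]]] : <t,t>, giving t.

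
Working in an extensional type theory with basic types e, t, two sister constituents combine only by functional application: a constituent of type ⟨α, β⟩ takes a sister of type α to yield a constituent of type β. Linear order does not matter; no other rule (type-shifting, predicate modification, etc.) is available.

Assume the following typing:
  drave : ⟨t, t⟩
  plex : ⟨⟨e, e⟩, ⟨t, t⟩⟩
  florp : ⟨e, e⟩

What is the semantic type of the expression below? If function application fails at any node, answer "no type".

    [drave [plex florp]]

[plex florp]: plex is ⟨⟨e, e⟩, ⟨t, t⟩⟩, florp is ⟨e, e⟩; result ⟨t, t⟩.
[drave [plex florp]]: ⟨t, t⟩ with ⟨t, t⟩ — neither is a function whose domain matches the other; composition fails here.

no type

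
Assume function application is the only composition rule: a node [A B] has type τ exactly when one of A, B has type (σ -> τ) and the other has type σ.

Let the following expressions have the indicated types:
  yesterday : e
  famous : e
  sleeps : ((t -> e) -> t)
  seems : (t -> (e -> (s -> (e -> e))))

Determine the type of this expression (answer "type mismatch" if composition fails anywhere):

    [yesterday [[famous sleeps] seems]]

type mismatch

At [famous sleeps]: neither e nor ((t -> e) -> t) can take the other as argument; the node is ill-typed.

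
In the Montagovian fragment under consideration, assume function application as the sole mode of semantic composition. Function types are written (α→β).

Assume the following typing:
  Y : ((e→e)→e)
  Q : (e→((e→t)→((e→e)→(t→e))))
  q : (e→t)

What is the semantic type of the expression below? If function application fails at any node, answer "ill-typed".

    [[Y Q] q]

[Y Q]: ((e→e)→e) with (e→((e→t)→((e→e)→(t→e)))) — neither is a function whose domain matches the other; composition fails here.

ill-typed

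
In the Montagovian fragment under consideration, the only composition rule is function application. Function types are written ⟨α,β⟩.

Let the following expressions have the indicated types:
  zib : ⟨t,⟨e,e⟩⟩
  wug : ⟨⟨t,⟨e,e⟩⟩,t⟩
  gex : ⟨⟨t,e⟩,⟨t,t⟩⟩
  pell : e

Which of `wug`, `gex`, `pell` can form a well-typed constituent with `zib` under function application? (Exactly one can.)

wug

wug — combines: wug : ⟨⟨t,⟨e,e⟩⟩,t⟩ takes zib : ⟨t,⟨e,e⟩⟩ as argument, giving t.
gex : ⟨⟨t,e⟩,⟨t,t⟩⟩ — no; zib wants t, and gex wants ⟨t,e⟩.
pell : e — no; zib wants t, and pell wants nothing (atomic).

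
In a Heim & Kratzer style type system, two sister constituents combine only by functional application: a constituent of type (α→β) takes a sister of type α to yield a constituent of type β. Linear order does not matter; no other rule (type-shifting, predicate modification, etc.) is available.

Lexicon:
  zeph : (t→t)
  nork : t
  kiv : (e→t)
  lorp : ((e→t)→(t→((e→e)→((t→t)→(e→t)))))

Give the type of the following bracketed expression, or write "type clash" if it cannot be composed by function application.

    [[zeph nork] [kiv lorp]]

((e→e)→((t→t)→(e→t)))

[zeph nork] — zeph of type (t→t) combines with nork of type t: type t.
[kiv lorp] — lorp of type ((e→t)→(t→((e→e)→((t→t)→(e→t))))) combines with kiv of type (e→t): type (t→((e→e)→((t→t)→(e→t)))).
[[zeph nork] [kiv lorp]] — [kiv lorp] of type (t→((e→e)→((t→t)→(e→t)))) combines with [zeph nork] of type t: type ((e→e)→((t→t)→(e→t))).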